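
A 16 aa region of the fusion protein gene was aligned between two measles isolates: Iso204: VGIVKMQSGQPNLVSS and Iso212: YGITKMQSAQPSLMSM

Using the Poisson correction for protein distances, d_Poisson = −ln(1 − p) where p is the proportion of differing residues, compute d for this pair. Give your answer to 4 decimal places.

Mismatches occur at site 1 (V↔Y), site 4 (V↔T), site 9 (G↔A), site 12 (N↔S), site 14 (V↔M), site 16 (S↔M).
p = 6/16 = 0.375000.
d = −ln(1 − 0.375000) = −ln(0.625000) = 0.4700.

0.4700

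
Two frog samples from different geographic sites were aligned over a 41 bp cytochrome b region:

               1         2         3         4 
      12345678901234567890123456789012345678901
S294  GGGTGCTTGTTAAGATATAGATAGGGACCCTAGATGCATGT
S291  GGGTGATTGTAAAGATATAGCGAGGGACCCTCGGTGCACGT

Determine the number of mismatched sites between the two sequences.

7

The sequences differ at positions 6 (C/A), 11 (T/A), 21 (A/C), 22 (T/G), 32 (A/C), 34 (A/G), 39 (T/C).
That gives 7 mismatches out of 41 aligned sites, so the Hamming distance is 7.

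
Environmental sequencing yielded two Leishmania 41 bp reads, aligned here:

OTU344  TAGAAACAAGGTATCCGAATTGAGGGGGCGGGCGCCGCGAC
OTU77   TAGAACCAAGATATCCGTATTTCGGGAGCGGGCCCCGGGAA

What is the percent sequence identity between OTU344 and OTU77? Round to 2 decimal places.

78.05%

Differing sites — 6:A/C; 11:G/A; 18:A/T; 22:G/T; 23:A/C; 27:G/A; 34:G/C; 38:C/G; 41:C/A.
32 of the 41 sites match, so the percent identity is 32/41 × 100 = 78.05%.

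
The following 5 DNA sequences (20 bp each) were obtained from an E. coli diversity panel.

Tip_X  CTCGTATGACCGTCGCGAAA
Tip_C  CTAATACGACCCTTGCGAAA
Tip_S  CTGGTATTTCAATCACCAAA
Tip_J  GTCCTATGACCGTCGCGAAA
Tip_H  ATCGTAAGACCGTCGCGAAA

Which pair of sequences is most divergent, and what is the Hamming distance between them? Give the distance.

10

Pairwise Hamming distances:
  Tip_X vs Tip_C: 5
  Tip_X vs Tip_S: 7
  Tip_X vs Tip_J: 2
  Tip_X vs Tip_H: 2
  Tip_C vs Tip_S: 10
  Tip_C vs Tip_J: 6
  Tip_C vs Tip_H: 6
  Tip_S vs Tip_J: 9
  Tip_S vs Tip_H: 9
  Tip_J vs Tip_H: 3
The largest is 10, between Tip_C and Tip_S.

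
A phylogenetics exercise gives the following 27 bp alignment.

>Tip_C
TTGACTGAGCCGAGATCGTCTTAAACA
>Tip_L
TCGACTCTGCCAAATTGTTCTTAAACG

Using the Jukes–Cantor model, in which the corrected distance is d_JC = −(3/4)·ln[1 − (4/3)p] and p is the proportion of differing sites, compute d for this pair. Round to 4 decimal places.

Differing sites — 2:T/C; 7:G/C; 8:A/T; 12:G/A; 14:G/A; 15:A/T; 17:C/G; 18:G/T; 27:A/G.
p = 9/27 = 0.333333.
d = −0.75 · ln(1 − (4/3)·0.333333) = −0.75 · ln(0.555556) = −0.75 · (-0.587786) = 0.4408.

0.4408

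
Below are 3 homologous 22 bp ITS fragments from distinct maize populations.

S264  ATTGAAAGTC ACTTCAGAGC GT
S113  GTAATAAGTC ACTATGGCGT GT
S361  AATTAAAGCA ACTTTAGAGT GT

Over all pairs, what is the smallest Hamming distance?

Pairwise Hamming distances:
  S264 vs S113: 9
  S264 vs S361: 6
  S113 vs S361: 10
The smallest is 6, between S264 and S361.

6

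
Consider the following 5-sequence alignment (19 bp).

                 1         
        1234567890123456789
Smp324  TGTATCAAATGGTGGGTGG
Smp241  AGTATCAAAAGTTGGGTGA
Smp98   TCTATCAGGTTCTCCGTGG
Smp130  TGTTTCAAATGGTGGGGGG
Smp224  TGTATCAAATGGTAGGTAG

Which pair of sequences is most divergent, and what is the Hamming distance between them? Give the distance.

Pairwise Hamming distances:
  Smp324 vs Smp241: 4
  Smp324 vs Smp98: 7
  Smp324 vs Smp130: 2
  Smp324 vs Smp224: 2
  Smp241 vs Smp98: 10
  Smp241 vs Smp130: 6
  Smp241 vs Smp224: 6
  Smp98 vs Smp130: 9
  Smp98 vs Smp224: 8
  Smp130 vs Smp224: 4
The largest is 10, between Smp241 and Smp98.

10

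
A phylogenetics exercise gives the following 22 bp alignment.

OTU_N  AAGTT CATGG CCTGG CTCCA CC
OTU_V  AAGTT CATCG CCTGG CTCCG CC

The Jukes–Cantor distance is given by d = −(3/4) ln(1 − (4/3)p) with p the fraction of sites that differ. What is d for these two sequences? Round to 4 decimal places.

0.0969

The sequences differ at positions 9 (G/C), 20 (A/G).
p = 2/22 = 0.090909.
d = −0.75 · ln(1 − (4/3)·0.090909) = −0.75 · ln(0.878788) = −0.75 · (-0.129212) = 0.0969.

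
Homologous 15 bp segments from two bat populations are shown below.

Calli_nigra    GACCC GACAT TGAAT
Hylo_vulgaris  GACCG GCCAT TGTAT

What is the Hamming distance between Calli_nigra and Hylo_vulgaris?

3

The sequences differ at positions 5 (C/G), 7 (A/C), 13 (A/T).
That gives 3 mismatches out of 15 aligned sites, so the Hamming distance is 3.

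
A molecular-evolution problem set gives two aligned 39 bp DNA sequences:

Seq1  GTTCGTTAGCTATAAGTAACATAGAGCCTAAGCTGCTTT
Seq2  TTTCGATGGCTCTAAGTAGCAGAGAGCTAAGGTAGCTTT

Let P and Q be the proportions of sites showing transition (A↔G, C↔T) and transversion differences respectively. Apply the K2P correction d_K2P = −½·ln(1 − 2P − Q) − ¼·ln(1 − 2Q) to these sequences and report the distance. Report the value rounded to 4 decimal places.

The sequences differ at positions 1 (G/T, transversion), 6 (T/A, transversion), 8 (A/G, transition), 12 (A/C, transversion), 19 (A/G, transition), 22 (T/G, transversion), 28 (C/T, transition), 29 (T/A, transversion), 31 (A/G, transition), 33 (C/T, transition), 34 (T/A, transversion).
Of the 11 differences, 5 transitions and 6 transversions over 39 sites: P = 5/39 = 0.128205, Q = 6/39 = 0.153846.
d = −0.5·ln(0.589744) − 0.25·ln(0.692308) = −0.5·(-0.528067) − 0.25·(-0.367724) = 0.3560.

0.3560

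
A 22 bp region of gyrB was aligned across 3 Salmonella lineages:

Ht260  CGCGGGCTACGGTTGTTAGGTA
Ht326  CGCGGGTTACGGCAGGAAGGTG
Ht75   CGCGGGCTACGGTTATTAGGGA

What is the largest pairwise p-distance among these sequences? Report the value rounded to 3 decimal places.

Pairwise Hamming distances:
  Ht260 vs Ht326: 6
  Ht260 vs Ht75: 2
  Ht326 vs Ht75: 8
The largest is 8 mismatches, between Ht326 and Ht75; p = 8/22 = 0.364.

0.364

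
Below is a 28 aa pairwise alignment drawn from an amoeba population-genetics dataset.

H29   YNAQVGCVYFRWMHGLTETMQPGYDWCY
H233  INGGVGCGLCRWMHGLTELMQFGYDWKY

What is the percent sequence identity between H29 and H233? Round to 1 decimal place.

67.9%

The sequences differ at positions 1 (Y/I), 3 (A/G), 4 (Q/G), 8 (V/G), 9 (Y/L), 10 (F/C), 19 (T/L), 22 (P/F), 27 (C/K).
19 of the 28 sites match, so the percent identity is 19/28 × 100 = 67.9%.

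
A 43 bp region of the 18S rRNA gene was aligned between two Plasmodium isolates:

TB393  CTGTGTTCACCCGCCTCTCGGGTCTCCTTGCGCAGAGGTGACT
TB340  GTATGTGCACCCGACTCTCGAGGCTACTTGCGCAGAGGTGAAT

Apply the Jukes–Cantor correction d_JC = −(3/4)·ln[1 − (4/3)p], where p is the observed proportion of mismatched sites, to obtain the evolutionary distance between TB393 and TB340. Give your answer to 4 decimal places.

0.2138

Mismatches occur at site 1 (C/G), site 3 (G/A), site 7 (T/G), site 14 (C/A), site 21 (G/A), site 23 (T/G), site 26 (C/A), site 42 (C/A).
p = 8/43 = 0.186047.
d = −0.75 · ln(1 − (4/3)·0.186047) = −0.75 · ln(0.751937) = −0.75 · (-0.285103) = 0.2138.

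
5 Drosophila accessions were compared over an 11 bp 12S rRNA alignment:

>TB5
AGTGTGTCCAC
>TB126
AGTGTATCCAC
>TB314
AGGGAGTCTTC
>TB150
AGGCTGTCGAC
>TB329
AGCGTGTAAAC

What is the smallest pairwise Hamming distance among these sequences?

1

Pairwise Hamming distances:
  TB5 vs TB126: 1
  TB5 vs TB314: 4
  TB5 vs TB150: 3
  TB5 vs TB329: 3
  TB126 vs TB314: 5
  TB126 vs TB150: 4
  TB126 vs TB329: 4
  TB314 vs TB150: 4
  TB314 vs TB329: 5
  TB150 vs TB329: 4
The smallest is 1, between TB5 and TB126.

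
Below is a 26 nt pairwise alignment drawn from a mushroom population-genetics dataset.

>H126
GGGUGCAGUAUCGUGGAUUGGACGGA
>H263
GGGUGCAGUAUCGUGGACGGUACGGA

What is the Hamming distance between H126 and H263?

3

Differing sites — 18:U/C; 19:U/G; 21:G/U.
That gives 3 mismatches out of 26 aligned sites, so the Hamming distance is 3.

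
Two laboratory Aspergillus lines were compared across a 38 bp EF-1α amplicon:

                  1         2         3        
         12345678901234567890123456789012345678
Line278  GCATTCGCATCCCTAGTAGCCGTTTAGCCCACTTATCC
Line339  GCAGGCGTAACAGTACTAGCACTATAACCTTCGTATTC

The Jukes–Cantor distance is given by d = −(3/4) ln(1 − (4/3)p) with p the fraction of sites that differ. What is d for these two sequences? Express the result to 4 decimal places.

0.5604

Mismatches occur at site 4 (T↔G), site 5 (T↔G), site 8 (C↔T), site 10 (T↔A), site 12 (C↔A), site 13 (C↔G), site 16 (G↔C), site 21 (C↔A), site 22 (G↔C), site 24 (T↔A), site 27 (G↔A), site 30 (C↔T), site 31 (A↔T), site 33 (T↔G), site 37 (C↔T).
p = 15/38 = 0.394737.
d = −0.75 · ln(1 − (4/3)·0.394737) = −0.75 · ln(0.473684) = −0.75 · (-0.747215) = 0.5604.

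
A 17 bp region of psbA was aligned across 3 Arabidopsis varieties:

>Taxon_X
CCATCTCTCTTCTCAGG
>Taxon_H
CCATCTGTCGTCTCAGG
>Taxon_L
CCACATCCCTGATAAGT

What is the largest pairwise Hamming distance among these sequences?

Pairwise Hamming distances:
  Taxon_X vs Taxon_H: 2
  Taxon_X vs Taxon_L: 7
  Taxon_H vs Taxon_L: 9
The largest is 9, between Taxon_H and Taxon_L.

9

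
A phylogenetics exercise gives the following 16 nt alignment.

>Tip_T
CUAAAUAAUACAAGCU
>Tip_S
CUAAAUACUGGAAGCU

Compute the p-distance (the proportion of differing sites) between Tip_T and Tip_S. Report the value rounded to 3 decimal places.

0.188

Differing sites — 8:A/C; 10:A/G; 11:C/G.
There are 3 differences over 16 sites, so p = 3/16 = 0.188.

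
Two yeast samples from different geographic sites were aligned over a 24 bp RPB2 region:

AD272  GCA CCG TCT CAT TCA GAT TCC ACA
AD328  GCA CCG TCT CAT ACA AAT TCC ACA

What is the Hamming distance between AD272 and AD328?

2

The sequences differ at positions 13 (T/A), 16 (G/A).
That gives 2 mismatches out of 24 aligned sites, so the Hamming distance is 2.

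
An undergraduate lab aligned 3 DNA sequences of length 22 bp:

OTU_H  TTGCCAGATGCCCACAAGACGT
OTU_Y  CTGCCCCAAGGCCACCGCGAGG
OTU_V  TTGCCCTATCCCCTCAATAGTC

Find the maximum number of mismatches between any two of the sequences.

13

Pairwise Hamming distances:
  OTU_H vs OTU_Y: 11
  OTU_H vs OTU_V: 8
  OTU_Y vs OTU_V: 13
The largest is 13, between OTU_Y and OTU_V.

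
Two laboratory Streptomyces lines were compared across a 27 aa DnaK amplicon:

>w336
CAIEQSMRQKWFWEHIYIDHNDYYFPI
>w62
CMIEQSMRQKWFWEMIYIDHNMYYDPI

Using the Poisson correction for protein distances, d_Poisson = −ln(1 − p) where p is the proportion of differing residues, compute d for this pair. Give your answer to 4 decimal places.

0.1603

The sequences differ at positions 2 (A/M), 15 (H/M), 22 (D/M), 25 (F/D).
p = 4/27 = 0.148148.
d = −ln(1 − 0.148148) = −ln(0.851852) = 0.1603.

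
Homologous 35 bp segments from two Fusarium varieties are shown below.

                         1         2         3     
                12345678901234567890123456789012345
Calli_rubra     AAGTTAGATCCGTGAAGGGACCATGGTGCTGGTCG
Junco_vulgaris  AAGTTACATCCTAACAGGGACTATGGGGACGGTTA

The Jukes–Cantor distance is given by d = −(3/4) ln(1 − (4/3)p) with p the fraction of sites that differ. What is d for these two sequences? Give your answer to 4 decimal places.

The sequences differ at positions 7 (G/C), 12 (G/T), 13 (T/A), 14 (G/A), 15 (A/C), 22 (C/T), 27 (T/G), 29 (C/A), 30 (T/C), 34 (C/T), 35 (G/A).
p = 11/35 = 0.314286.
d = −0.75 · ln(1 − (4/3)·0.314286) = −0.75 · ln(0.580952) = −0.75 · (-0.543087) = 0.4073.

0.4073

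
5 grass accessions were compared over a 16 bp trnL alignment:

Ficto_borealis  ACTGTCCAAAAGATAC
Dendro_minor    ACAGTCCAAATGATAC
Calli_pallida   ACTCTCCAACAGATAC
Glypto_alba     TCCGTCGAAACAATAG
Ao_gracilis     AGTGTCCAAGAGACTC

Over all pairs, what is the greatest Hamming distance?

Pairwise Hamming distances:
  Ficto_borealis vs Dendro_minor: 2
  Ficto_borealis vs Calli_pallida: 2
  Ficto_borealis vs Glypto_alba: 6
  Ficto_borealis vs Ao_gracilis: 4
  Dendro_minor vs Calli_pallida: 4
  Dendro_minor vs Glypto_alba: 6
  Dendro_minor vs Ao_gracilis: 6
  Calli_pallida vs Glypto_alba: 8
  Calli_pallida vs Ao_gracilis: 5
  Glypto_alba vs Ao_gracilis: 10
The largest is 10, between Glypto_alba and Ao_gracilis.

10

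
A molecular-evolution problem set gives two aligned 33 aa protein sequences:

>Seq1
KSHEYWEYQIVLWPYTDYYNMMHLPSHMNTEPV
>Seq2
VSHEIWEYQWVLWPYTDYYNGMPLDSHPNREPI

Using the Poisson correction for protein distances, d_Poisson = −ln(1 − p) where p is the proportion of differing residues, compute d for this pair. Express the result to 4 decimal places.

0.3185

Mismatches occur at site 1 (K/V), site 5 (Y/I), site 10 (I/W), site 21 (M/G), site 23 (H/P), site 25 (P/D), site 28 (M/P), site 30 (T/R), site 33 (V/I).
p = 9/33 = 0.272727.
d = −ln(1 − 0.272727) = −ln(0.727273) = 0.3185.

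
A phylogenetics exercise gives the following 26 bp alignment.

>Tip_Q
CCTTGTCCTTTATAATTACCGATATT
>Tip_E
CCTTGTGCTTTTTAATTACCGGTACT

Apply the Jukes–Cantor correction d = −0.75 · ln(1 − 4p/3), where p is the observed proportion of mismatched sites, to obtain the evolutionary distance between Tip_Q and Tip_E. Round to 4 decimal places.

Mismatches occur at site 7 (C→G), site 12 (A→T), site 22 (A→G), site 25 (T→C).
p = 4/26 = 0.153846.
d = −0.75 · ln(1 − (4/3)·0.153846) = −0.75 · ln(0.794872) = −0.75 · (-0.229574) = 0.1722.

0.1722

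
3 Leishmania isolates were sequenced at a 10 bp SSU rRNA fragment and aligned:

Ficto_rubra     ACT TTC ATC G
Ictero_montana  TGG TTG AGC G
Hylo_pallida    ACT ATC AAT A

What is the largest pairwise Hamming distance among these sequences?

8

Pairwise Hamming distances:
  Ficto_rubra vs Ictero_montana: 5
  Ficto_rubra vs Hylo_pallida: 4
  Ictero_montana vs Hylo_pallida: 8
The largest is 8, between Ictero_montana and Hylo_pallida.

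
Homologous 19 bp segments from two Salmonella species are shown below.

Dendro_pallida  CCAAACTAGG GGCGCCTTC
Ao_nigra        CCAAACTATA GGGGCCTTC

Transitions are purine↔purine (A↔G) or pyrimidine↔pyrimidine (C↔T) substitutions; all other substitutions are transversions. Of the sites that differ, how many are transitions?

The sequences differ at positions 9 (G/T, transversion), 10 (G/A, transition), 13 (C/G, transversion).
Of the 3 differences, 1 transition and 2 transversions, so the answer is 1.

1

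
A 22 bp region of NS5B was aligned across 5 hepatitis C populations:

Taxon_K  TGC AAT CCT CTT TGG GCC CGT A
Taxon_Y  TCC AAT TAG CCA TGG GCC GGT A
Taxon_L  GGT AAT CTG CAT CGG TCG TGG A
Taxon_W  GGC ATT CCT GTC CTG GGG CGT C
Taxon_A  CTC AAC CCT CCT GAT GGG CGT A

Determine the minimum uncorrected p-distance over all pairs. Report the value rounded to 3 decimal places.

Pairwise Hamming distances:
  Taxon_K vs Taxon_Y: 7
  Taxon_K vs Taxon_L: 10
  Taxon_K vs Taxon_W: 9
  Taxon_K vs Taxon_A: 9
  Taxon_Y vs Taxon_L: 12
  Taxon_Y vs Taxon_W: 15
  Taxon_Y vs Taxon_A: 13
  Taxon_L vs Taxon_W: 13
  Taxon_L vs Taxon_A: 14
  Taxon_W vs Taxon_A: 11
The smallest is 7 mismatches, between Taxon_K and Taxon_Y; p = 7/22 = 0.318.

0.318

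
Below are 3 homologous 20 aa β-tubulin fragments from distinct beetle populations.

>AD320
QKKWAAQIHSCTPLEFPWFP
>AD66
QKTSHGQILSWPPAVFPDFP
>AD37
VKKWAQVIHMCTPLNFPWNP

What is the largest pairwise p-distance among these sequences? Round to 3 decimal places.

0.700

Pairwise Hamming distances:
  AD320 vs AD66: 10
  AD320 vs AD37: 6
  AD66 vs AD37: 14
The largest is 14 mismatches, between AD66 and AD37; p = 14/20 = 0.700.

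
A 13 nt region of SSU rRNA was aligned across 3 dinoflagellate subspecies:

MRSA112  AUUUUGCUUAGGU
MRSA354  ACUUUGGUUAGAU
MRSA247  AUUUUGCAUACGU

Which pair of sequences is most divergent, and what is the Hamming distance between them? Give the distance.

5

Pairwise Hamming distances:
  MRSA112 vs MRSA354: 3
  MRSA112 vs MRSA247: 2
  MRSA354 vs MRSA247: 5
The largest is 5, between MRSA354 and MRSA247.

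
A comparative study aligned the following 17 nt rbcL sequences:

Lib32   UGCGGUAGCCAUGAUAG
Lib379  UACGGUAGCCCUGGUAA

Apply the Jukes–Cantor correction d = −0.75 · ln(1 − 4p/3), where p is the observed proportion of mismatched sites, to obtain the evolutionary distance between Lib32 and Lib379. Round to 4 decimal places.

0.2824

Differing sites — 2:G/A; 11:A/C; 14:A/G; 17:G/A.
p = 4/17 = 0.235294.
d = −0.75 · ln(1 − (4/3)·0.235294) = −0.75 · ln(0.686275) = −0.75 · (-0.376477) = 0.2824.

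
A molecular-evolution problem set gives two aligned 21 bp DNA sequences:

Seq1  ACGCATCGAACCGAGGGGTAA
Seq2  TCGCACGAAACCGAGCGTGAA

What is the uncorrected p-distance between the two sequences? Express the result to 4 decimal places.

0.3333

The sequences differ at positions 1 (A/T), 6 (T/C), 7 (C/G), 8 (G/A), 16 (G/C), 18 (G/T), 19 (T/G).
There are 7 differences over 21 sites, so p = 7/21 = 0.3333.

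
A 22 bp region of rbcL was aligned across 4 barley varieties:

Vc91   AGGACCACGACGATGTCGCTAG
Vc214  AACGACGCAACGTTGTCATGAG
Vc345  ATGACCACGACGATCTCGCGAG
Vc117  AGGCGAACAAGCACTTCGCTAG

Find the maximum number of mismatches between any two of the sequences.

Pairwise Hamming distances:
  Vc91 vs Vc214: 10
  Vc91 vs Vc345: 3
  Vc91 vs Vc117: 8
  Vc214 vs Vc345: 10
  Vc214 vs Vc117: 14
  Vc345 vs Vc117: 10
The largest is 14, between Vc214 and Vc117.

14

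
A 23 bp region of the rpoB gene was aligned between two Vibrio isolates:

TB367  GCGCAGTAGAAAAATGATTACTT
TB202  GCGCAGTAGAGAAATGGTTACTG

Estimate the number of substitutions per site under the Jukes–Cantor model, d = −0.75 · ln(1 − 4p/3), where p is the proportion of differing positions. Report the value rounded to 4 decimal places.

Mismatches occur at site 11 (A/G), site 17 (A/G), site 23 (T/G).
p = 3/23 = 0.130435.
d = −0.75 · ln(1 − (4/3)·0.130435) = −0.75 · ln(0.826087) = −0.75 · (-0.191055) = 0.1433.

0.1433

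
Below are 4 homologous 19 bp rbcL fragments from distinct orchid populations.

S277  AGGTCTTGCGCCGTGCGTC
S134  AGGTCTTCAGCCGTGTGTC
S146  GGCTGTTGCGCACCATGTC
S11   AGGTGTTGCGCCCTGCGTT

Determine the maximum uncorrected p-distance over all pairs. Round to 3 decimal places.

Pairwise Hamming distances:
  S277 vs S134: 3
  S277 vs S146: 8
  S277 vs S11: 3
  S134 vs S146: 9
  S134 vs S11: 6
  S146 vs S11: 7
The largest is 9 mismatches, between S134 and S146; p = 9/19 = 0.474.

0.474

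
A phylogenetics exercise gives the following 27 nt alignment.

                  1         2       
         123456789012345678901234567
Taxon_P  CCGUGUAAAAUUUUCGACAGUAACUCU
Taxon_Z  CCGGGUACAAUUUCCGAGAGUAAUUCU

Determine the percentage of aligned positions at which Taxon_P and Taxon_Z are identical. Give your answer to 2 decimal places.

81.48%

Mismatches occur at site 4 (U→G), site 8 (A→C), site 14 (U→C), site 18 (C→G), site 24 (C→U).
22 of the 27 sites match, so the percent identity is 22/27 × 100 = 81.48%.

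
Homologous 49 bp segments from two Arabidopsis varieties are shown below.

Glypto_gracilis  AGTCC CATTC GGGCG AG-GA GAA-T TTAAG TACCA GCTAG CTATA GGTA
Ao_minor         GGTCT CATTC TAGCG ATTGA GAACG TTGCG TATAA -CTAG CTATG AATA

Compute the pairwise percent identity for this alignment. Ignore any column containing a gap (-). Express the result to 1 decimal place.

71.7%

Excluding the 3 gap columns leaves 46 comparable sites.
Mismatches occur at site 1 (A/G), site 5 (C/T), site 11 (G/T), site 12 (G/A), site 17 (G/T), site 25 (T/G), site 28 (A/G), site 29 (A/C), site 33 (C/T), site 34 (C/A), site 45 (A/G), site 46 (G/A), site 47 (G/A).
33 of the 46 comparable sites match, so the percent identity is 33/46 × 100 = 71.7%.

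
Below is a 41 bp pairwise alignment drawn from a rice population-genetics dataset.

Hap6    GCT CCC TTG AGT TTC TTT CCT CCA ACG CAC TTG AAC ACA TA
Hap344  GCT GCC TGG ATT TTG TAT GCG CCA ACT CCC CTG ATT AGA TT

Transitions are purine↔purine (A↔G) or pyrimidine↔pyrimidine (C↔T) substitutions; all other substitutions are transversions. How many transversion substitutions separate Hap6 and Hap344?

Differing sites — 4:C/G (Tv); 8:T/G (Tv); 11:G/T (Tv); 15:C/G (Tv); 17:T/A (Tv); 19:C/G (Tv); 21:T/G (Tv); 27:G/T (Tv); 29:A/C (Tv); 31:T/C (Ti); 35:A/T (Tv); 36:C/T (Ti); 38:C/G (Tv); 41:A/T (Tv).
Of the 14 differences, 2 transitions and 12 transversions, so the answer is 12.

12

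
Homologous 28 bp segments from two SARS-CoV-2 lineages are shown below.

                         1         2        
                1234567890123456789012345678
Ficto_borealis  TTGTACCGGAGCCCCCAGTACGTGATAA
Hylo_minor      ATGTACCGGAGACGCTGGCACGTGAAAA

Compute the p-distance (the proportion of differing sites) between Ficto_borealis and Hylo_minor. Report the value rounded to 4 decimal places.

The sequences differ at positions 1 (T/A), 12 (C/A), 14 (C/G), 16 (C/T), 17 (A/G), 19 (T/C), 26 (T/A).
There are 7 differences over 28 sites, so p = 7/28 = 0.2500.

0.2500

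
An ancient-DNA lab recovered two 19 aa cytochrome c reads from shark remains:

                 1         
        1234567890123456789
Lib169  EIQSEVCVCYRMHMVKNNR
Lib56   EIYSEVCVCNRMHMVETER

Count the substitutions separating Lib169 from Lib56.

5

Differing sites — 3:Q/Y; 10:Y/N; 16:K/E; 17:N/T; 18:N/E.
That gives 5 mismatches out of 19 aligned sites, so the Hamming distance is 5.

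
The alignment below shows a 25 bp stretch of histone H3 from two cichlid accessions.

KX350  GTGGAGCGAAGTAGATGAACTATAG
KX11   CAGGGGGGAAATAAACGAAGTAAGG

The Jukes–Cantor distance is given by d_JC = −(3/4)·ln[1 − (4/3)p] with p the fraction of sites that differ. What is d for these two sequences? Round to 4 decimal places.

Differing sites — 1:G/C; 2:T/A; 5:A/G; 7:C/G; 11:G/A; 14:G/A; 16:T/C; 20:C/G; 23:T/A; 24:A/G.
p = 10/25 = 0.400000.
d = −0.75 · ln(1 − (4/3)·0.400000) = −0.75 · ln(0.466667) = −0.75 · (-0.762139) = 0.5716.

0.5716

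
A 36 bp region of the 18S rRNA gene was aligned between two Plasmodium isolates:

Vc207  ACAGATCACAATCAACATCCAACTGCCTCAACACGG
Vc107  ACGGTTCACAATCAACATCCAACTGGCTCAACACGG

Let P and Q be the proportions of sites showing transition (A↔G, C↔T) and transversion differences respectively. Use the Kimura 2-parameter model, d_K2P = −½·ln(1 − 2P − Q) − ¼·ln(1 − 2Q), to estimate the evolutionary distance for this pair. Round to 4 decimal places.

Mismatches occur at site 3 (A→G, transition), site 5 (A→T, transversion), site 26 (C→G, transversion).
Of the 3 differences, 1 transition and 2 transversions over 36 sites: P = 1/36 = 0.027778, Q = 2/36 = 0.055556.
d = −0.5·ln(0.888888) − 0.25·ln(0.888888) = −0.5·(-0.117784) − 0.25·(-0.117784) = 0.0883.

0.0883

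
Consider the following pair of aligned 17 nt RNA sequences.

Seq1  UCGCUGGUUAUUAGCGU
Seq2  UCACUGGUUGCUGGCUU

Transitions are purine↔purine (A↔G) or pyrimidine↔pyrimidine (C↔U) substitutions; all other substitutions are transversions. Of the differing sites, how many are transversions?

1

The sequences differ at positions 3 (G/A, transition), 10 (A/G, transition), 11 (U/C, transition), 13 (A/G, transition), 16 (G/U, transversion).
Of the 5 differences, 4 transitions and 1 transversion, so the answer is 1.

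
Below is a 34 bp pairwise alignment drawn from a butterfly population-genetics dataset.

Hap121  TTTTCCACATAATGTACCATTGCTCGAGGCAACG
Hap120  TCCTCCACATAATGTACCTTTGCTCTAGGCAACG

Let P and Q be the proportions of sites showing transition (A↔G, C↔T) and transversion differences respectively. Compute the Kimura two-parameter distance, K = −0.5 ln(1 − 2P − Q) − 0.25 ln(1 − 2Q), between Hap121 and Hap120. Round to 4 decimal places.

The sequences differ at positions 2 (T/C, transition), 3 (T/C, transition), 19 (A/T, transversion), 26 (G/T, transversion).
Of the 4 differences, 2 transitions and 2 transversions over 34 sites: P = 2/34 = 0.058824, Q = 2/34 = 0.058824.
d = −0.5·ln(0.823528) − 0.25·ln(0.882352) = −0.5·(-0.194158) − 0.25·(-0.125164) = 0.1284.

0.1284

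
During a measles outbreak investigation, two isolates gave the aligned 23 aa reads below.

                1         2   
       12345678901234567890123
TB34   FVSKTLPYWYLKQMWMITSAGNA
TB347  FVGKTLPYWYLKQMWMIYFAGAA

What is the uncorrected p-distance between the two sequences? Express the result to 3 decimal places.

The sequences differ at positions 3 (S/G), 18 (T/Y), 19 (S/F), 22 (N/A).
There are 4 differences over 23 sites, so p = 4/23 = 0.174.

0.174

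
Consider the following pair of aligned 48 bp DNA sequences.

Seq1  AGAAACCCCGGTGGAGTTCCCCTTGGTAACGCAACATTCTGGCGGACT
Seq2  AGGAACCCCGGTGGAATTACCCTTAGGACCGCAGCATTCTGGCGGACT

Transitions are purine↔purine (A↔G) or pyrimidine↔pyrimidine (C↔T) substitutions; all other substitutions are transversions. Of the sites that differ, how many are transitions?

Differing sites — 3:A/G (Ti); 16:G/A (Ti); 19:C/A (Tv); 25:G/A (Ti); 27:T/G (Tv); 29:A/C (Tv); 34:A/G (Ti).
Of the 7 differences, 4 transitions and 3 transversions, so the answer is 4.

4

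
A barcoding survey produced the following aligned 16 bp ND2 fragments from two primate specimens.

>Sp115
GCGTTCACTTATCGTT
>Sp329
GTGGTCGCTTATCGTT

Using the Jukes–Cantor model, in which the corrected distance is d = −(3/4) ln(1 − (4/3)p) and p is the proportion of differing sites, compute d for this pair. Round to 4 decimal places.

0.2158

The sequences differ at positions 2 (C/T), 4 (T/G), 7 (A/G).
p = 3/16 = 0.187500.
d = −0.75 · ln(1 − (4/3)·0.187500) = −0.75 · ln(0.750000) = −0.75 · (-0.287682) = 0.2158.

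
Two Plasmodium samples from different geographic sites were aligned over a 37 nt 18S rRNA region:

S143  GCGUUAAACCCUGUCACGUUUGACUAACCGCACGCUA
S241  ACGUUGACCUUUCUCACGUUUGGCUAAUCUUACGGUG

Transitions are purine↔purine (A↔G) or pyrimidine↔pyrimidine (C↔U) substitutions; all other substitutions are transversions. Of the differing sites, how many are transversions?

The sequences differ at positions 1 (G/A, transition), 6 (A/G, transition), 8 (A/C, transversion), 10 (C/U, transition), 11 (C/U, transition), 13 (G/C, transversion), 23 (A/G, transition), 28 (C/U, transition), 30 (G/U, transversion), 31 (C/U, transition), 35 (C/G, transversion), 37 (A/G, transition).
Of the 12 differences, 8 transitions and 4 transversions, so the answer is 4.

4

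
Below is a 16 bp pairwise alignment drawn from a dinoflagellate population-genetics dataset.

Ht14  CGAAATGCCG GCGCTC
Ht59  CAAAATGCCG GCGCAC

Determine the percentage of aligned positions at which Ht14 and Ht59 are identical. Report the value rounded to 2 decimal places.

The sequences differ at positions 2 (G/A), 15 (T/A).
14 of the 16 sites match, so the percent identity is 14/16 × 100 = 87.50%.

87.50%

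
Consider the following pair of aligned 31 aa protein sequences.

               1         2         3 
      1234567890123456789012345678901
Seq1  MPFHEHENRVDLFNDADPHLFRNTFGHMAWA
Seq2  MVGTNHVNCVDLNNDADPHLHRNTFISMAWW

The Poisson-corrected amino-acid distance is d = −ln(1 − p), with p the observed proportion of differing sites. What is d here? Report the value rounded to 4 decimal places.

Differing sites — 2:P/V; 3:F/G; 4:H/T; 5:E/N; 7:E/V; 9:R/C; 13:F/N; 21:F/H; 26:G/I; 27:H/S; 31:A/W.
p = 11/31 = 0.354839.
d = −ln(1 − 0.354839) = −ln(0.645161) = 0.4383.

0.4383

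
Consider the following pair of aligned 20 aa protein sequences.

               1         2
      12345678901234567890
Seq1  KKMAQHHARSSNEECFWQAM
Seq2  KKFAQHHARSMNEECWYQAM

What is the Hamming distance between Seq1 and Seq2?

Mismatches occur at site 3 (M/F), site 11 (S/M), site 16 (F/W), site 17 (W/Y).
That gives 4 mismatches out of 20 aligned sites, so the Hamming distance is 4.

4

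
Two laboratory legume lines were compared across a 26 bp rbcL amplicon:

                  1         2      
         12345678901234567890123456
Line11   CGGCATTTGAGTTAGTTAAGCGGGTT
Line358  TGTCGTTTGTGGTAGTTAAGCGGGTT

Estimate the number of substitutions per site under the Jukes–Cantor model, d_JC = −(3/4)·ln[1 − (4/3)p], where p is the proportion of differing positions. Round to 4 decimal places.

The sequences differ at positions 1 (C/T), 3 (G/T), 5 (A/G), 10 (A/T), 12 (T/G).
p = 5/26 = 0.192308.
d = −0.75 · ln(1 − (4/3)·0.192308) = −0.75 · ln(0.743589) = −0.75 · (-0.296267) = 0.2222.

0.2222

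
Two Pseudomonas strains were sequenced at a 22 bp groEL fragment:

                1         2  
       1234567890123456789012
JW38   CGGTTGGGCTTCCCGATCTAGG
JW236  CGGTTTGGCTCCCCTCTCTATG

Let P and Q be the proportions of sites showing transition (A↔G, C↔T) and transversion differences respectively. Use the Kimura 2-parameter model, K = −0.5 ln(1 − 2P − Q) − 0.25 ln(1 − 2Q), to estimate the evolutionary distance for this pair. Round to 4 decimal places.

Differing sites — 6:G/T (Tv); 11:T/C (Ti); 15:G/T (Tv); 16:A/C (Tv); 21:G/T (Tv).
Of the 5 differences, 1 transition and 4 transversions over 22 sites: P = 1/22 = 0.045455, Q = 4/22 = 0.181818.
d = −0.5·ln(0.727272) − 0.25·ln(0.636364) = −0.5·(-0.318455) − 0.25·(-0.451985) = 0.2722.

0.2722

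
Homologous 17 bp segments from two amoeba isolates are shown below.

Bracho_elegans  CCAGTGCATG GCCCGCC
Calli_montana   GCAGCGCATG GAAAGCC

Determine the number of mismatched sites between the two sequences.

5

The sequences differ at positions 1 (C/G), 5 (T/C), 12 (C/A), 13 (C/A), 14 (C/A).
That gives 5 mismatches out of 17 aligned sites, so the Hamming distance is 5.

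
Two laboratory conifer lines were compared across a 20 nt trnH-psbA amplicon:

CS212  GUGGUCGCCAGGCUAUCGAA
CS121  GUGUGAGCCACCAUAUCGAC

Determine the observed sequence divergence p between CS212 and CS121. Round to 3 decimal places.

0.350

The sequences differ at positions 4 (G/U), 5 (U/G), 6 (C/A), 11 (G/C), 12 (G/C), 13 (C/A), 20 (A/C).
There are 7 differences over 20 sites, so p = 7/20 = 0.350.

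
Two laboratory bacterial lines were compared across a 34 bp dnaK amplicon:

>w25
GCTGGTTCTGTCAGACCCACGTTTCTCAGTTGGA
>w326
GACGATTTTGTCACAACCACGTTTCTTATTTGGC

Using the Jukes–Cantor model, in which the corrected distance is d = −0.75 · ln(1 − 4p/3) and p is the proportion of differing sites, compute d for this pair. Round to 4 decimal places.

Differing sites — 2:C/A; 3:T/C; 5:G/A; 8:C/T; 14:G/C; 16:C/A; 27:C/T; 29:G/T; 34:A/C.
p = 9/34 = 0.264706.
d = −0.75 · ln(1 − (4/3)·0.264706) = −0.75 · ln(0.647059) = −0.75 · (-0.435318) = 0.3265.

0.3265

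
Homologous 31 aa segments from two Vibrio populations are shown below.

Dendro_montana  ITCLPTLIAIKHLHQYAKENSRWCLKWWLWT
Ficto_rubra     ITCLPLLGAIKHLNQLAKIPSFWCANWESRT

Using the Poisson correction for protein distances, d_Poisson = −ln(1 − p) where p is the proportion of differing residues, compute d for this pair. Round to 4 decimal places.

Differing sites — 6:T/L; 8:I/G; 14:H/N; 16:Y/L; 19:E/I; 20:N/P; 22:R/F; 25:L/A; 26:K/N; 28:W/E; 29:L/S; 30:W/R.
p = 12/31 = 0.387097.
d = −ln(1 − 0.387097) = −ln(0.612903) = 0.4895.

0.4895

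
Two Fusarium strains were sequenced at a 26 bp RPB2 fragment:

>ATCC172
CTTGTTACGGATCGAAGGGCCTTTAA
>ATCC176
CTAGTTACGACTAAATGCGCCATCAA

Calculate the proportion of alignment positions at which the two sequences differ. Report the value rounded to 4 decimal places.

0.3462

Mismatches occur at site 3 (T↔A), site 10 (G↔A), site 11 (A↔C), site 13 (C↔A), site 14 (G↔A), site 16 (A↔T), site 18 (G↔C), site 22 (T↔A), site 24 (T↔C).
There are 9 differences over 26 sites, so p = 9/26 = 0.3462.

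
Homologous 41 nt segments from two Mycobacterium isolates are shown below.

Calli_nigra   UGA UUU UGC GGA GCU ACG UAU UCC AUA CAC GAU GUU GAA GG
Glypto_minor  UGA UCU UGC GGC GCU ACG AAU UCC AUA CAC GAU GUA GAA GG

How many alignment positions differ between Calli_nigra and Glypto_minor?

Differing sites — 5:U/C; 12:A/C; 19:U/A; 36:U/A.
That gives 4 mismatches out of 41 aligned sites, so the Hamming distance is 4.

4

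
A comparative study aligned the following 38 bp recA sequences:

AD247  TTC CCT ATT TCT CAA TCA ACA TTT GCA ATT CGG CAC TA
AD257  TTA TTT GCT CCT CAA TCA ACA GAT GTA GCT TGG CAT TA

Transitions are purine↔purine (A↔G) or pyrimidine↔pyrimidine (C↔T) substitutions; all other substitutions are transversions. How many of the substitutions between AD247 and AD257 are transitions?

The sequences differ at positions 3 (C/A, transversion), 4 (C/T, transition), 5 (C/T, transition), 7 (A/G, transition), 8 (T/C, transition), 10 (T/C, transition), 22 (T/G, transversion), 23 (T/A, transversion), 26 (C/T, transition), 28 (A/G, transition), 29 (T/C, transition), 31 (C/T, transition), 36 (C/T, transition).
Of the 13 differences, 10 transitions and 3 transversions, so the answer is 10.

10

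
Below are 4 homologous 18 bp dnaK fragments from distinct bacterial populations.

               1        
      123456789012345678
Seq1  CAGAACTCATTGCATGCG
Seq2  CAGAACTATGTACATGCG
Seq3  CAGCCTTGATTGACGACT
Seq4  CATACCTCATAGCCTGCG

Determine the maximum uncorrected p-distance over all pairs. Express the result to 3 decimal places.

0.667

Pairwise Hamming distances:
  Seq1 vs Seq2: 4
  Seq1 vs Seq3: 9
  Seq1 vs Seq4: 4
  Seq2 vs Seq3: 12
  Seq2 vs Seq4: 8
  Seq3 vs Seq4: 9
The largest is 12 mismatches, between Seq2 and Seq3; p = 12/18 = 0.667.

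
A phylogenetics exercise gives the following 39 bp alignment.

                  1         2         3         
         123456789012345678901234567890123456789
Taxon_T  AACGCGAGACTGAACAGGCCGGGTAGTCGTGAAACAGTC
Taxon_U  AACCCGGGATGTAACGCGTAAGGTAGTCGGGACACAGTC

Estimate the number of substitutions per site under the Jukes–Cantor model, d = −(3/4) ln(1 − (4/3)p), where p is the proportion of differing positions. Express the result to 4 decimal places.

0.3961

Differing sites — 4:G/C; 7:A/G; 10:C/T; 11:T/G; 12:G/T; 16:A/G; 17:G/C; 19:C/T; 20:C/A; 21:G/A; 30:T/G; 33:A/C.
p = 12/39 = 0.307692.
d = −0.75 · ln(1 − (4/3)·0.307692) = −0.75 · ln(0.589744) = −0.75 · (-0.528067) = 0.3961.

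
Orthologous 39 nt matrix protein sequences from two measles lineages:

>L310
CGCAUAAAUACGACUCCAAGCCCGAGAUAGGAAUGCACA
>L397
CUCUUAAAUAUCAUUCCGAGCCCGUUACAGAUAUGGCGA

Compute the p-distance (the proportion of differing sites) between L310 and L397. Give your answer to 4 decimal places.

Mismatches occur at site 2 (G↔U), site 4 (A↔U), site 11 (C↔U), site 12 (G↔C), site 14 (C↔U), site 18 (A↔G), site 25 (A↔U), site 26 (G↔U), site 28 (U↔C), site 31 (G↔A), site 32 (A↔U), site 36 (C↔G), site 37 (A↔C), site 38 (C↔G).
There are 14 differences over 39 sites, so p = 14/39 = 0.3590.

0.3590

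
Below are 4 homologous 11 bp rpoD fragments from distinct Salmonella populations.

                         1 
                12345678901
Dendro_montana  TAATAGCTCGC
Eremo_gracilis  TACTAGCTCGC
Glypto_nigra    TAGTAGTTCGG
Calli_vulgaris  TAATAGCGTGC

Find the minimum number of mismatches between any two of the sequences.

1

Pairwise Hamming distances:
  Dendro_montana vs Eremo_gracilis: 1
  Dendro_montana vs Glypto_nigra: 3
  Dendro_montana vs Calli_vulgaris: 2
  Eremo_gracilis vs Glypto_nigra: 3
  Eremo_gracilis vs Calli_vulgaris: 3
  Glypto_nigra vs Calli_vulgaris: 5
The smallest is 1, between Dendro_montana and Eremo_gracilis.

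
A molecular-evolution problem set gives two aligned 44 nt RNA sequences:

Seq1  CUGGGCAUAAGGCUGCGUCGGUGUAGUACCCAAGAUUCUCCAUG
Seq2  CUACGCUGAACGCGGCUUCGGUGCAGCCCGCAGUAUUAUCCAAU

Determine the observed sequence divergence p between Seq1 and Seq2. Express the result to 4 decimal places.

The sequences differ at positions 3 (G/A), 4 (G/C), 7 (A/U), 8 (U/G), 11 (G/C), 14 (U/G), 17 (G/U), 24 (U/C), 27 (U/C), 28 (A/C), 30 (C/G), 33 (A/G), 34 (G/U), 38 (C/A), 43 (U/A), 44 (G/U).
There are 16 differences over 44 sites, so p = 16/44 = 0.3636.

0.3636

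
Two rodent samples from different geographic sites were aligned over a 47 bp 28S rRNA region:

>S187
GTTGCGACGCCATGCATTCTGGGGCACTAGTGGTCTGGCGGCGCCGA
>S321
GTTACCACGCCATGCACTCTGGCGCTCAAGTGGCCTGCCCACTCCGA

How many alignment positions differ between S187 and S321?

Differing sites — 4:G/A; 6:G/C; 17:T/C; 23:G/C; 26:A/T; 28:T/A; 34:T/C; 38:G/C; 40:G/C; 41:G/A; 43:G/T.
That gives 11 mismatches out of 47 aligned sites, so the Hamming distance is 11.

11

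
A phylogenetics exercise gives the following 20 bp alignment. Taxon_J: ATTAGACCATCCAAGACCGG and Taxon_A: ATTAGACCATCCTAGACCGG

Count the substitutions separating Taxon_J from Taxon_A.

The sequences differ at position 13 (A/T).
That gives 1 mismatch out of 20 aligned sites, so the Hamming distance is 1.

1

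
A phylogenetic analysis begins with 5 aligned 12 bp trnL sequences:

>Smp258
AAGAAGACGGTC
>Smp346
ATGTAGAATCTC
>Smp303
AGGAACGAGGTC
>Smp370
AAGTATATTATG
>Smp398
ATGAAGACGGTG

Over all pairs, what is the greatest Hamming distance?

8

Pairwise Hamming distances:
  Smp258 vs Smp346: 5
  Smp258 vs Smp303: 4
  Smp258 vs Smp370: 6
  Smp258 vs Smp398: 2
  Smp346 vs Smp303: 6
  Smp346 vs Smp370: 5
  Smp346 vs Smp398: 5
  Smp303 vs Smp370: 8
  Smp303 vs Smp398: 5
  Smp370 vs Smp398: 6
The largest is 8, between Smp303 and Smp370.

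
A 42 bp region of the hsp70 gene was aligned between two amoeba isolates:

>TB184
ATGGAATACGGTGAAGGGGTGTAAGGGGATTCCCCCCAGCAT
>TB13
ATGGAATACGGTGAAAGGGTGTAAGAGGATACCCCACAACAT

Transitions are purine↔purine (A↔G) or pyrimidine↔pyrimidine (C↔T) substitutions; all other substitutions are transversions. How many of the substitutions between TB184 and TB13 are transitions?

3

Differing sites — 16:G/A (Ti); 26:G/A (Ti); 31:T/A (Tv); 36:C/A (Tv); 39:G/A (Ti).
Of the 5 differences, 3 transitions and 2 transversions, so the answer is 3.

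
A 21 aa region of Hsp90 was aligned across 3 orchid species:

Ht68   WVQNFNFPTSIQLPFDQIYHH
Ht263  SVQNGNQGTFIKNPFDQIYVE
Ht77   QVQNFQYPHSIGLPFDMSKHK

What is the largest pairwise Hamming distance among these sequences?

Pairwise Hamming distances:
  Ht68 vs Ht263: 9
  Ht68 vs Ht77: 9
  Ht263 vs Ht77: 14
The largest is 14, between Ht263 and Ht77.

14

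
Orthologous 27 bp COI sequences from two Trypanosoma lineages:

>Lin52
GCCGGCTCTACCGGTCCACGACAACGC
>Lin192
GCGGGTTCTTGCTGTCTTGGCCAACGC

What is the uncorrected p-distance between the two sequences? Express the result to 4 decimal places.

Mismatches occur at site 3 (C↔G), site 6 (C↔T), site 10 (A↔T), site 11 (C↔G), site 13 (G↔T), site 17 (C↔T), site 18 (A↔T), site 19 (C↔G), site 21 (A↔C).
There are 9 differences over 27 sites, so p = 9/27 = 0.3333.

0.3333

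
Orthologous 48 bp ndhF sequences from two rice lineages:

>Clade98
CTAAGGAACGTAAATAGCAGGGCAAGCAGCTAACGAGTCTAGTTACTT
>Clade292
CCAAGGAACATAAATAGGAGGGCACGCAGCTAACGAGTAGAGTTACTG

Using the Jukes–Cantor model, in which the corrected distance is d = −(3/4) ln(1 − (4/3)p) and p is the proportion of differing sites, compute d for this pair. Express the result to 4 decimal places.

0.1622

The sequences differ at positions 2 (T/C), 10 (G/A), 18 (C/G), 25 (A/C), 39 (C/A), 40 (T/G), 48 (T/G).
p = 7/48 = 0.145833.
d = −0.75 · ln(1 − (4/3)·0.145833) = −0.75 · ln(0.805556) = −0.75 · (-0.216223) = 0.1622.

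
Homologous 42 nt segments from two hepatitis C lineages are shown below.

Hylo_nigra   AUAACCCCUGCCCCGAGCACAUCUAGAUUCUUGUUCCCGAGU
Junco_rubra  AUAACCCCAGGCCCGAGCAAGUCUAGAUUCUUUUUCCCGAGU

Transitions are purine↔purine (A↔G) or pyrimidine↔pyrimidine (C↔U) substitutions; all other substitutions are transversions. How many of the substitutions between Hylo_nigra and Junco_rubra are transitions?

Differing sites — 9:U/A (Tv); 11:C/G (Tv); 20:C/A (Tv); 21:A/G (Ti); 33:G/U (Tv).
Of the 5 differences, 1 transition and 4 transversions, so the answer is 1.

1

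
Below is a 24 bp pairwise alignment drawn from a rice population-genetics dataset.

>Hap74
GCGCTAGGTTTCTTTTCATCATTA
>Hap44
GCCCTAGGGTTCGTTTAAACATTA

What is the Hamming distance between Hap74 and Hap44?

5

The sequences differ at positions 3 (G/C), 9 (T/G), 13 (T/G), 17 (C/A), 19 (T/A).
That gives 5 mismatches out of 24 aligned sites, so the Hamming distance is 5.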